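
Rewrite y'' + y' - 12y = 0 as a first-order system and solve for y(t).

Let x_1 = y, x_2 = y'. Then x_1' = x_2 and x_2' = 12x_1 - x_2.
A = [[0,1],[12,-1]]; det(A-λI) = λ^2 + λ - 12.
Eigenvalues λ = 3, -4 with eigenvectors (1,3), (1,-4).

y(t) = K_1e^(3t) + K_2e^(-4t)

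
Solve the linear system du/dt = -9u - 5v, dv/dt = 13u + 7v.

u(t) = -2C_1e^(-t)sin(t) - C_1e^(-t)cos(t) - C_2e^(-t)sin(t) + 2C_2e^(-t)cos(t), v(t) = 3C_1e^(-t)sin(t) + 2C_1e^(-t)cos(t) + 2C_2e^(-t)sin(t) - 3C_2e^(-t)cos(t)

Coefficient matrix A = [[-9, -5], [13, 7]].
Characteristic polynomial det(A - λI) = λ^2 + 2λ + 2 = 0.
Eigenvalues λ = -1 ± i (complex conjugate pair).
For λ=-1+i: an eigenvector is (-1,2) - i(-2,3) = (-1 + 2i, 2 - 3i).
A real fundamental pair from Re and Im of e^((-1+i)t)v: X_1 = e^(-t)(cos(t)·(-1,2) + sin(t)·(-2,3)), X_2 = e^(-t)(sin(t)·(-1,2) - cos(t)·(-2,3)).
General solution: C_1X_1 + C_2X_2.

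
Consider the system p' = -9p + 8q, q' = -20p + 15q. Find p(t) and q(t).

Coefficient matrix A = [[-9, 8], [-20, 15]].
Characteristic polynomial det(A - λI) = λ^2 - 6λ + 25 = 0.
Eigenvalues λ = 3 ± 4i (complex conjugate pair).
For λ=3+4i: an eigenvector is (-1,-1) - i(1,2) = (-1 - i, -1 - 2i).
A real fundamental pair from Re and Im of e^((3+4i)t)v: X_1 = e^(3t)(cos(4t)·(-1,-1) + sin(4t)·(1,2)), X_2 = e^(3t)(sin(4t)·(-1,-1) - cos(4t)·(1,2)).
General solution: C_1X_1 + C_2X_2.

p(t) = C_1e^(3t)sin(4t) - C_1e^(3t)cos(4t) - C_2e^(3t)sin(4t) - C_2e^(3t)cos(4t), q(t) = 2C_1e^(3t)sin(4t) - C_1e^(3t)cos(4t) - C_2e^(3t)sin(4t) - 2C_2e^(3t)cos(4t)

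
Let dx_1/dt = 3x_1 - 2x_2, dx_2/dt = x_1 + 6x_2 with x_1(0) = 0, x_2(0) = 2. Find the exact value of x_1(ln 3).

-648

A = [[3,-2],[1,6]]; eigenvalues λ = 4, 5.
Eigenvectors: (2,-1) for λ=4, (1,-1) for λ=5.
From the initial condition, c_1 = 2, c_2 = -4.
x_1(ln 3) = (2)(3^4)(2) + (-4)(3^5)(1) = -648.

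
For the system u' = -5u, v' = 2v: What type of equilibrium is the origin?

A = [[-5,0],[0,2]]; det(A-λI) = λ^2 + 3λ - 10.
λ = 2, -5: opposite signs.

saddle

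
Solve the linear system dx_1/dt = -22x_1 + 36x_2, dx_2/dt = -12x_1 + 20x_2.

Coefficient matrix A = [[-22, 36], [-12, 20]].
Characteristic polynomial det(A - λI) = λ^2 + 2λ - 8 = 0.
Eigenvalues λ = -4, 2.
For λ=-4: (A-λI) row 1 is [-18, 36], so an eigenvector is (-2, -1).
For λ=2: (A-λI) row 1 is [-24, 36], so an eigenvector is (-3, -2).
General solution: C_1e^(-4t)(-2,-1) + C_2e^(2t)(-3,-2).

x_1(t) = -2C_1e^(-4t) - 3C_2e^(2t), x_2(t) = -C_1e^(-4t) - 2C_2e^(2t)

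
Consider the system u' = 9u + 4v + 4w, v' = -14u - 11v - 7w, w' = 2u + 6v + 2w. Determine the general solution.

u(t) = -2C_2e^(3t) + C_3e^(t), v(t) = C_1e^(-4t) + C_2e^(3t), w(t) = -C_1e^(-4t) + 2C_2e^(3t) - 2C_3e^(t)

Coefficient matrix A = [[9, 4, 4], [-14, -11, -7], [2, 6, 2]].
det(A - λI) = 0 gives eigenvalues λ = -4, 3, 1.
For λ=-4: eigenvector (0,1,-1).
For λ=3: eigenvector (-2,1,2).
For λ=1: eigenvector (1,0,-2).
General solution: C_1e^(-4t)(0,1,-1) + C_2e^(3t)(-2,1,2) + C_3e^(t)(1,0,-2).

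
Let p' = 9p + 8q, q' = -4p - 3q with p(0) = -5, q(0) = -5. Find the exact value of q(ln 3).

2385

A = [[9,8],[-4,-3]]; eigenvalues λ = 5, 1.
Eigenvectors: (-2,1) for λ=5, (-1,1) for λ=1.
From the initial condition, c_1 = 10, c_2 = -15.
q(ln 3) = (10)(3^5)(1) + (-15)(3^1)(1) = 2385.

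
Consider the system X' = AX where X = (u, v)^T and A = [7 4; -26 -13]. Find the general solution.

Coefficient matrix A = [[7, 4], [-26, -13]].
Characteristic polynomial det(A - λI) = λ^2 + 6λ + 13 = 0.
Eigenvalues λ = -3 ± 2i (complex conjugate pair).
For λ=-3+2i: an eigenvector is (-1,2) - i(-1,3) = (-1 + i, 2 - 3i).
A real fundamental pair from Re and Im of e^((-3+2i)t)v: X_1 = e^(-3t)(cos(2t)·(-1,2) + sin(2t)·(-1,3)), X_2 = e^(-3t)(sin(2t)·(-1,2) - cos(2t)·(-1,3)).
General solution: C_1X_1 + C_2X_2.

u(t) = -C_1e^(-3t)sin(2t) - C_1e^(-3t)cos(2t) - C_2e^(-3t)sin(2t) + C_2e^(-3t)cos(2t), v(t) = 3C_1e^(-3t)sin(2t) + 2C_1e^(-3t)cos(2t) + 2C_2e^(-3t)sin(2t) - 3C_2e^(-3t)cos(2t)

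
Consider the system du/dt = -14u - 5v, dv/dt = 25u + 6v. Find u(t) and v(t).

Coefficient matrix A = [[-14, -5], [25, 6]].
Characteristic polynomial det(A - λI) = λ^2 + 8λ + 41 = 0.
Eigenvalues λ = -4 ± 5i (complex conjugate pair).
For λ=-4+5i: an eigenvector is (0,-1) - i(1,-2) = (0 - i, -1 + 2i).
A real fundamental pair from Re and Im of e^((-4+5i)t)v: X_1 = e^(-4t)(cos(5t)·(0,-1) + sin(5t)·(1,-2)), X_2 = e^(-4t)(sin(5t)·(0,-1) - cos(5t)·(1,-2)).
General solution: K_1X_1 + K_2X_2.

u(t) = K_1e^(-4t)sin(5t) - K_2e^(-4t)cos(5t), v(t) = -2K_1e^(-4t)sin(5t) - K_1e^(-4t)cos(5t) - K_2e^(-4t)sin(5t) + 2K_2e^(-4t)cos(5t)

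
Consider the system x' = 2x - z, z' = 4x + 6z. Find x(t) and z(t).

x(t) = -C_1e^(4t) - C_2te^(4t), z(t) = 2C_1e^(4t) + 2C_2te^(4t) + C_2e^(4t)

Coefficient matrix A = [[2, -1], [4, 6]].
Characteristic polynomial det(A - λI) = λ^2 - 8λ + 16 = 0.
Single eigenvalue λ = 4 with algebraic multiplicity 2.
Eigenvector v = (-1,2); generalized eigenvector w with (A-λI)w=v is (0,1).
General solution: e^(4t)[C_1·v + C_2·(t·v + w)].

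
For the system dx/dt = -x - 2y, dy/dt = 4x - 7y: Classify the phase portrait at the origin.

A = [[-1,-2],[4,-7]]; det(A-λI) = λ^2 + 8λ + 15.
λ = -3, -5: both negative.

stable node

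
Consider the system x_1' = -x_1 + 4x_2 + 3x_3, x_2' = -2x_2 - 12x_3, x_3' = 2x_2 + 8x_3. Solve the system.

x_1(t) = K_1e^(-t) + 3K_2e^(2t) - K_3e^(4t), x_2(t) = 3K_2e^(2t) - 2K_3e^(4t), x_3(t) = -K_2e^(2t) + K_3e^(4t)

Coefficient matrix A = [[-1, 4, 3], [0, -2, -12], [0, 2, 8]].
det(A - λI) = 0 gives eigenvalues λ = -1, 2, 4.
For λ=-1: eigenvector (1,0,0).
For λ=2: eigenvector (3,3,-1).
For λ=4: eigenvector (-1,-2,1).
General solution: K_1e^(-t)(1,0,0) + K_2e^(2t)(3,3,-1) + K_3e^(4t)(-1,-2,1).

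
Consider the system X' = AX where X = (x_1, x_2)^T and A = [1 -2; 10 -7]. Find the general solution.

x_1(t) = c_1e^(-3t)cos(2t) + c_2e^(-3t)sin(2t), x_2(t) = c_1e^(-3t)sin(2t) + 2c_1e^(-3t)cos(2t) + 2c_2e^(-3t)sin(2t) - c_2e^(-3t)cos(2t)

Coefficient matrix A = [[1, -2], [10, -7]].
Characteristic polynomial det(A - λI) = λ^2 + 6λ + 13 = 0.
Eigenvalues λ = -3 ± 2i (complex conjugate pair).
For λ=-3+2i: an eigenvector is (1,2) - i(0,1) = (1, 2 - i).
A real fundamental pair from Re and Im of e^((-3+2i)t)v: X_1 = e^(-3t)(cos(2t)·(1,2) + sin(2t)·(0,1)), X_2 = e^(-3t)(sin(2t)·(1,2) - cos(2t)·(0,1)).
General solution: c_1X_1 + c_2X_2.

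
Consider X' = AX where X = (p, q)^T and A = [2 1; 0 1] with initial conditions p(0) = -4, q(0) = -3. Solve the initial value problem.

p(t) = -7e^(2t) + 3e^(t), q(t) = -3e^(t)

Coefficient matrix A = [[2, 1], [0, 1]].
Characteristic polynomial det(A - λI) = λ^2 - 3λ + 2 = 0.
Eigenvalues λ = 1, 2.
For λ=1: (A-λI) row 1 is [1, 1], so an eigenvector is (1, -1).
For λ=2: (A-λI) row 1 is [0, 1], so an eigenvector is (1, 0).
General solution: c_1e^(t)(1,-1) + c_2e^(2t)(1,0).
Applying p(0)=-4, q(0)=-3 gives c_1=3, c_2=-7.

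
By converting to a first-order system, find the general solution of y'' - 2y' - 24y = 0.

Let x_1 = y, x_2 = y'. Then x_1' = x_2 and x_2' = 24x_1 + 2x_2.
A = [[0,1],[24,2]]; det(A-λI) = λ^2 - 2λ - 24.
Eigenvalues λ = -4, 6 with eigenvectors (1,-4), (1,6).

y(t) = c_1e^(-4t) + c_2e^(6t)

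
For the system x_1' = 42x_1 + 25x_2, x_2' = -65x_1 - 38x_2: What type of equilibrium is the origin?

unstable spiral

A = [[42,25],[-65,-38]]; det(A-λI) = λ^2 - 4λ + 29.
λ = 2 ± 5i: positive real part.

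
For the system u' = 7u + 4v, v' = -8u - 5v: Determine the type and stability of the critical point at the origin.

A = [[7,4],[-8,-5]]; det(A-λI) = λ^2 - 2λ - 3.
λ = -1, 3: opposite signs.

saddle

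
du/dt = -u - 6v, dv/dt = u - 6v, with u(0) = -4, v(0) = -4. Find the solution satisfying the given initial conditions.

Coefficient matrix A = [[-1, -6], [1, -6]].
Characteristic polynomial det(A - λI) = λ^2 + 7λ + 12 = 0.
Eigenvalues λ = -3, -4.
For λ=-3: (A-λI) row 1 is [2, -6], so an eigenvector is (3, 1).
For λ=-4: (A-λI) row 1 is [3, -6], so an eigenvector is (-2, -1).
General solution: K_1e^(-3t)(3,1) + K_2e^(-4t)(-2,-1).
Applying u(0)=-4, v(0)=-4 gives K_1=4, K_2=8.

u(t) = 12e^(-3t) - 16e^(-4t), v(t) = 4e^(-3t) - 8e^(-4t)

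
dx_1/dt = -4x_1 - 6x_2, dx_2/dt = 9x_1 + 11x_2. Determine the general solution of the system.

x_1(t) = 2C_1e^(5t) + C_2e^(2t), x_2(t) = -3C_1e^(5t) - C_2e^(2t)

Coefficient matrix A = [[-4, -6], [9, 11]].
Characteristic polynomial det(A - λI) = λ^2 - 7λ + 10 = 0.
Eigenvalues λ = 5, 2.
For λ=5: (A-λI) row 1 is [-9, -6], so an eigenvector is (2, -3).
For λ=2: (A-λI) row 1 is [-6, -6], so an eigenvector is (1, -1).
General solution: C_1e^(5t)(2,-3) + C_2e^(2t)(1,-1).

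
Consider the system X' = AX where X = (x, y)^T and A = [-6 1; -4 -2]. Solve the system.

Coefficient matrix A = [[-6, 1], [-4, -2]].
Characteristic polynomial det(A - λI) = λ^2 + 8λ + 16 = 0.
Single eigenvalue λ = -4 with algebraic multiplicity 2.
Eigenvector v = (-1,-2); generalized eigenvector w with (A-λI)w=v is (2,3).
General solution: e^(-4t)[K_1·v + K_2·(t·v + w)].

x(t) = -K_1e^(-4t) - K_2te^(-4t) + 2K_2e^(-4t), y(t) = -2K_1e^(-4t) - 2K_2te^(-4t) + 3K_2e^(-4t)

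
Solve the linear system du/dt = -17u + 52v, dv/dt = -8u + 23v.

u(t) = -2c_1e^(3t)sin(4t) + 3c_1e^(3t)cos(4t) + 3c_2e^(3t)sin(4t) + 2c_2e^(3t)cos(4t), v(t) = -c_1e^(3t)sin(4t) + c_1e^(3t)cos(4t) + c_2e^(3t)sin(4t) + c_2e^(3t)cos(4t)

Coefficient matrix A = [[-17, 52], [-8, 23]].
Characteristic polynomial det(A - λI) = λ^2 - 6λ + 25 = 0.
Eigenvalues λ = 3 ± 4i (complex conjugate pair).
For λ=3+4i: an eigenvector is (3,1) - i(-2,-1) = (3 + 2i, 1 + i).
A real fundamental pair from Re and Im of e^((3+4i)t)v: X_1 = e^(3t)(cos(4t)·(3,1) + sin(4t)·(-2,-1)), X_2 = e^(3t)(sin(4t)·(3,1) - cos(4t)·(-2,-1)).
General solution: c_1X_1 + c_2X_2.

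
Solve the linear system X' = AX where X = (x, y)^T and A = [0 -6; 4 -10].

x(t) = -3c_1e^(-4t) + c_2e^(-6t), y(t) = -2c_1e^(-4t) + c_2e^(-6t)

Coefficient matrix A = [[0, -6], [4, -10]].
Characteristic polynomial det(A - λI) = λ^2 + 10λ + 24 = 0.
Eigenvalues λ = -4, -6.
For λ=-4: (A-λI) row 1 is [4, -6], so an eigenvector is (-3, -2).
For λ=-6: (A-λI) row 1 is [6, -6], so an eigenvector is (1, 1).
General solution: c_1e^(-4t)(-3,-2) + c_2e^(-6t)(1,1).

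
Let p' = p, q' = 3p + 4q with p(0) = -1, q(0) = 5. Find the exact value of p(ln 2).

-2

A = [[1,0],[3,4]]; eigenvalues λ = 1, 4.
Eigenvectors: (-1,1) for λ=1, (0,1) for λ=4.
From the initial condition, c_1 = 1, c_2 = 4.
p(ln 2) = (1)(2^1)(-1) + (4)(2^4)(0) = -2.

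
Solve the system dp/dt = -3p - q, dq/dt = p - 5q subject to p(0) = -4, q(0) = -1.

p(t) = -3te^(-4t) - 4e^(-4t), q(t) = -3te^(-4t) - e^(-4t)

Coefficient matrix A = [[-3, -1], [1, -5]].
Characteristic polynomial det(A - λI) = λ^2 + 8λ + 16 = 0.
Single eigenvalue λ = -4 with algebraic multiplicity 2.
Eigenvector v = (1,1); generalized eigenvector w with (A-λI)w=v is (3,2).
General solution: e^(-4t)[C_1·v + C_2·(t·v + w)].
Applying p(0)=-4, q(0)=-1 gives C_1=5, C_2=-3.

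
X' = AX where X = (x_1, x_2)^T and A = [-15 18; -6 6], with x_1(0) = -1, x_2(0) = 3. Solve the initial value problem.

Coefficient matrix A = [[-15, 18], [-6, 6]].
Characteristic polynomial det(A - λI) = λ^2 + 9λ + 18 = 0.
Eigenvalues λ = -3, -6.
For λ=-3: (A-λI) row 1 is [-12, 18], so an eigenvector is (3, 2).
For λ=-6: (A-λI) row 1 is [-9, 18], so an eigenvector is (-2, -1).
General solution: c_1e^(-3t)(3,2) + c_2e^(-6t)(-2,-1).
Applying x_1(0)=-1, x_2(0)=3 gives c_1=7, c_2=11.

x_1(t) = 21e^(-3t) - 22e^(-6t), x_2(t) = 14e^(-3t) - 11e^(-6t)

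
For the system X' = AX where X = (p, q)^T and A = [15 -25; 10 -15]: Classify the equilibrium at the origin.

A = [[15,-25],[10,-15]]; det(A-λI) = λ^2 + 25.
λ = 0 ± 5i: zero real part.

center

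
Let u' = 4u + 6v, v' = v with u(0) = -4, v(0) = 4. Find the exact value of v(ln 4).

16

A = [[4,6],[0,1]]; eigenvalues λ = 1, 4.
Eigenvectors: (-2,1) for λ=1, (1,0) for λ=4.
From the initial condition, c_1 = 4, c_2 = 4.
v(ln 4) = (4)(4^1)(1) + (4)(4^4)(0) = 16.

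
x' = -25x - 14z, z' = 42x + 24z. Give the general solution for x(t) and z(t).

x(t) = -c_1e^(3t) + 2c_2e^(-4t), z(t) = 2c_1e^(3t) - 3c_2e^(-4t)

Coefficient matrix A = [[-25, -14], [42, 24]].
Characteristic polynomial det(A - λI) = λ^2 + λ - 12 = 0.
Eigenvalues λ = 3, -4.
For λ=3: (A-λI) row 1 is [-28, -14], so an eigenvector is (-1, 2).
For λ=-4: (A-λI) row 1 is [-21, -14], so an eigenvector is (2, -3).
General solution: c_1e^(3t)(-1,2) + c_2e^(-4t)(2,-3).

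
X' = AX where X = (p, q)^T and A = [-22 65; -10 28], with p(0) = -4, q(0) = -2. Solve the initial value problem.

p(t) = -6e^(3t)sin(5t) - 4e^(3t)cos(5t), q(t) = -2e^(3t)sin(5t) - 2e^(3t)cos(5t)

Coefficient matrix A = [[-22, 65], [-10, 28]].
Characteristic polynomial det(A - λI) = λ^2 - 6λ + 34 = 0.
Eigenvalues λ = 3 ± 5i (complex conjugate pair).
For λ=3+5i: an eigenvector is (-2,-1) - i(-3,-1) = (-2 + 3i, -1 + i).
A real fundamental pair from Re and Im of e^((3+5i)t)v: X_1 = e^(3t)(cos(5t)·(-2,-1) + sin(5t)·(-3,-1)), X_2 = e^(3t)(sin(5t)·(-2,-1) - cos(5t)·(-3,-1)).
General solution: c_1X_1 + c_2X_2.
Applying p(0)=-4, q(0)=-2 gives c_1=2, c_2=0.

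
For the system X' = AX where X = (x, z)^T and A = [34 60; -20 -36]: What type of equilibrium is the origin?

saddle

A = [[34,60],[-20,-36]]; det(A-λI) = λ^2 + 2λ - 24.
λ = -6, 4: opposite signs.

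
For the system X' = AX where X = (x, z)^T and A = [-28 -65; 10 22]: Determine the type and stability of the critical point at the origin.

stable spiral

A = [[-28,-65],[10,22]]; det(A-λI) = λ^2 + 6λ + 34.
λ = -3 ± 5i: negative real part.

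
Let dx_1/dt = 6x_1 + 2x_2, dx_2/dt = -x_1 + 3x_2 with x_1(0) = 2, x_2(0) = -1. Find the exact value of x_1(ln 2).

64

A = [[6,2],[-1,3]]; eigenvalues λ = 5, 4.
Eigenvectors: (2,-1) for λ=5, (-1,1) for λ=4.
From the initial condition, c_1 = 1, c_2 = 0.
x_1(ln 2) = (1)(2^5)(2) + (0)(2^4)(-1) = 64.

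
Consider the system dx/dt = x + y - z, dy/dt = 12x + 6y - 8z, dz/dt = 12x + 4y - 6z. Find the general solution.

Coefficient matrix A = [[1, 1, -1], [12, 6, -8], [12, 4, -6]].
det(A - λI) = 0 gives eigenvalues λ = 1, 2, -2.
For λ=1: eigenvector (1,4,4).
For λ=2: eigenvector (1,5,4).
For λ=-2: eigenvector (0,1,1).
General solution: K_1e^(t)(1,4,4) + K_2e^(2t)(1,5,4) + K_3e^(-2t)(0,1,1).

x(t) = K_1e^(t) + K_2e^(2t), y(t) = 4K_1e^(t) + 5K_2e^(2t) + K_3e^(-2t), z(t) = 4K_1e^(t) + 4K_2e^(2t) + K_3e^(-2t)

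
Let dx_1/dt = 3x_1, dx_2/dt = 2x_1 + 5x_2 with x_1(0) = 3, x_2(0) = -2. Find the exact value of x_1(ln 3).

A = [[3,0],[2,5]]; eigenvalues λ = 3, 5.
Eigenvectors: (1,-1) for λ=3, (0,-1) for λ=5.
From the initial condition, c_1 = 3, c_2 = -1.
x_1(ln 3) = (3)(3^3)(1) + (-1)(3^5)(0) = 81.

81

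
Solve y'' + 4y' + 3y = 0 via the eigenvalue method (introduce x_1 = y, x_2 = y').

Let x_1 = y, x_2 = y'. Then x_1' = x_2 and x_2' = -3x_1 - 4x_2.
A = [[0,1],[-3,-4]]; det(A-λI) = λ^2 + 4λ + 3.
Eigenvalues λ = -1, -3 with eigenvectors (1,-1), (1,-3).

y(t) = c_1e^(-t) + c_2e^(-3t)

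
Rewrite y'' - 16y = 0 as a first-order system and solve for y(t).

y(t) = C_1e^(-4t) + C_2e^(4t)

Let x_1 = y, x_2 = y'. Then x_1' = x_2 and x_2' = 16x_1.
A = [[0,1],[16,0]]; det(A-λI) = λ^2 - 16.
Eigenvalues λ = -4, 4 with eigenvectors (1,-4), (1,4).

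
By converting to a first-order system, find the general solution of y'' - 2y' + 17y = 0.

Let x_1 = y, x_2 = y'. Then x_1' = x_2 and x_2' = -17x_1 + 2x_2.
A = [[0,1],[-17,2]]; det(A-λI) = λ^2 - 2λ + 17.
Eigenvalues λ = 1 ± 4i.

y(t) = c_1e^(t)cos(4t) + c_2e^(t)sin(4t)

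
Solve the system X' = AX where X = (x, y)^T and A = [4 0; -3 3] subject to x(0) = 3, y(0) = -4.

x(t) = 3e^(4t), y(t) = -9e^(4t) + 5e^(3t)

Coefficient matrix A = [[4, 0], [-3, 3]].
Characteristic polynomial det(A - λI) = λ^2 - 7λ + 12 = 0.
Eigenvalues λ = 3, 4.
For λ=3: (A-λI) row 1 is [1, 0], so an eigenvector is (0, -1).
For λ=4: (A-λI) row 2 is [-3, -1], so an eigenvector is (-1, 3).
General solution: K_1e^(3t)(0,-1) + K_2e^(4t)(-1,3).
Applying x(0)=3, y(0)=-4 gives K_1=-5, K_2=-3.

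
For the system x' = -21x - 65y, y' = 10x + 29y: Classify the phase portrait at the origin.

A = [[-21,-65],[10,29]]; det(A-λI) = λ^2 - 8λ + 41.
λ = 4 ± 5i: positive real part.

unstable spiral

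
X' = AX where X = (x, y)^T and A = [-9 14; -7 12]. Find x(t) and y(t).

Coefficient matrix A = [[-9, 14], [-7, 12]].
Characteristic polynomial det(A - λI) = λ^2 - 3λ - 10 = 0.
Eigenvalues λ = 5, -2.
For λ=5: (A-λI) row 1 is [-14, 14], so an eigenvector is (1, 1).
For λ=-2: (A-λI) row 1 is [-7, 14], so an eigenvector is (-2, -1).
General solution: c_1e^(5t)(1,1) + c_2e^(-2t)(-2,-1).

x(t) = c_1e^(5t) - 2c_2e^(-2t), y(t) = c_1e^(5t) - c_2e^(-2t)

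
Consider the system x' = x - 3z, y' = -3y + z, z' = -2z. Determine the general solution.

x(t) = c_1e^(t) - c_2e^(-2t), y(t) = -c_2e^(-2t) + c_3e^(-3t), z(t) = -c_2e^(-2t)

Coefficient matrix A = [[1, 0, -3], [0, -3, 1], [0, 0, -2]].
det(A - λI) = 0 gives eigenvalues λ = 1, -2, -3.
For λ=1: eigenvector (1,0,0).
For λ=-2: eigenvector (-1,-1,-1).
For λ=-3: eigenvector (0,1,0).
General solution: c_1e^(t)(1,0,0) + c_2e^(-2t)(-1,-1,-1) + c_3e^(-3t)(0,1,0).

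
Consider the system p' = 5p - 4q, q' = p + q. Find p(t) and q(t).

Coefficient matrix A = [[5, -4], [1, 1]].
Characteristic polynomial det(A - λI) = λ^2 - 6λ + 9 = 0.
Single eigenvalue λ = 3 with algebraic multiplicity 2.
Eigenvector v = (-2,-1); generalized eigenvector w with (A-λI)w=v is (-1,0).
General solution: e^(3t)[C_1·v + C_2·(t·v + w)].

p(t) = -2C_1e^(3t) - 2C_2te^(3t) - C_2e^(3t), q(t) = -C_1e^(3t) - C_2te^(3t)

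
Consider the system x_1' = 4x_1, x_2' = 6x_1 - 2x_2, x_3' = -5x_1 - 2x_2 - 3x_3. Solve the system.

x_1(t) = C_1e^(4t), x_2(t) = C_1e^(4t) + C_2e^(-2t), x_3(t) = -C_1e^(4t) - 2C_2e^(-2t) + C_3e^(-3t)

Coefficient matrix A = [[4, 0, 0], [6, -2, 0], [-5, -2, -3]].
det(A - λI) = 0 gives eigenvalues λ = 4, -2, -3.
For λ=4: eigenvector (1,1,-1).
For λ=-2: eigenvector (0,1,-2).
For λ=-3: eigenvector (0,0,1).
General solution: C_1e^(4t)(1,1,-1) + C_2e^(-2t)(0,1,-2) + C_3e^(-3t)(0,0,1).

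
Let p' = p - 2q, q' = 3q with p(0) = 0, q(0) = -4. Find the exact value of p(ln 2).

A = [[1,-2],[0,3]]; eigenvalues λ = 1, 3.
Eigenvectors: (-1,0) for λ=1, (1,-1) for λ=3.
From the initial condition, c_1 = 4, c_2 = 4.
p(ln 2) = (4)(2^1)(-1) + (4)(2^3)(1) = 24.

24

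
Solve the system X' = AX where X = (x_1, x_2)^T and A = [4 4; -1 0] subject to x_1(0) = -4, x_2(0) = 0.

x_1(t) = -8te^(2t) - 4e^(2t), x_2(t) = 4te^(2t)

Coefficient matrix A = [[4, 4], [-1, 0]].
Characteristic polynomial det(A - λI) = λ^2 - 4λ + 4 = 0.
Single eigenvalue λ = 2 with algebraic multiplicity 2.
Eigenvector v = (-2,1); generalized eigenvector w with (A-λI)w=v is (-1,0).
General solution: e^(2t)[C_1·v + C_2·(t·v + w)].
Applying x_1(0)=-4, x_2(0)=0 gives C_1=0, C_2=4.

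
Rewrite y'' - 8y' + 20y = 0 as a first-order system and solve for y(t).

Let x_1 = y, x_2 = y'. Then x_1' = x_2 and x_2' = -20x_1 + 8x_2.
A = [[0,1],[-20,8]]; det(A-λI) = λ^2 - 8λ + 20.
Eigenvalues λ = 4 ± 2i.

y(t) = c_1e^(4t)cos(2t) + c_2e^(4t)sin(2t)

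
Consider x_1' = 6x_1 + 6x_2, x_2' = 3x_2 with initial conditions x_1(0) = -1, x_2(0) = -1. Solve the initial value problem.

Coefficient matrix A = [[6, 6], [0, 3]].
Characteristic polynomial det(A - λI) = λ^2 - 9λ + 18 = 0.
Eigenvalues λ = 6, 3.
For λ=6: (A-λI) row 1 is [0, 6], so an eigenvector is (1, 0).
For λ=3: (A-λI) row 1 is [3, 6], so an eigenvector is (-2, 1).
General solution: c_1e^(6t)(1,0) + c_2e^(3t)(-2,1).
Applying x_1(0)=-1, x_2(0)=-1 gives c_1=-3, c_2=-1.

x_1(t) = -3e^(6t) + 2e^(3t), x_2(t) = -e^(3t)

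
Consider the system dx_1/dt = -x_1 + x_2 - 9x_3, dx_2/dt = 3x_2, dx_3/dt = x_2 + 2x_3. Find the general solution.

Coefficient matrix A = [[-1, 1, -9], [0, 3, 0], [0, 1, 2]].
det(A - λI) = 0 gives eigenvalues λ = -1, 3, 2.
For λ=-1: eigenvector (1,0,0).
For λ=3: eigenvector (-2,1,1).
For λ=2: eigenvector (-3,0,1).
General solution: c_1e^(-t)(1,0,0) + c_2e^(3t)(-2,1,1) + c_3e^(2t)(-3,0,1).

x_1(t) = c_1e^(-t) - 2c_2e^(3t) - 3c_3e^(2t), x_2(t) = c_2e^(3t), x_3(t) = c_2e^(3t) + c_3e^(2t)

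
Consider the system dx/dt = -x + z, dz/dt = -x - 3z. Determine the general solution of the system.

Coefficient matrix A = [[-1, 1], [-1, -3]].
Characteristic polynomial det(A - λI) = λ^2 + 4λ + 4 = 0.
Single eigenvalue λ = -2 with algebraic multiplicity 2.
Eigenvector v = (-1,1); generalized eigenvector w with (A-λI)w=v is (-1,0).
General solution: e^(-2t)[C_1·v + C_2·(t·v + w)].

x(t) = -C_1e^(-2t) - C_2te^(-2t) - C_2e^(-2t), z(t) = C_1e^(-2t) + C_2te^(-2t)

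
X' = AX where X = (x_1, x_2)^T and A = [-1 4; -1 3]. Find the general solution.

x_1(t) = 2C_1e^(t) + 2C_2te^(t) - C_2e^(t), x_2(t) = C_1e^(t) + C_2te^(t)

Coefficient matrix A = [[-1, 4], [-1, 3]].
Characteristic polynomial det(A - λI) = λ^2 - 2λ + 1 = 0.
Single eigenvalue λ = 1 with algebraic multiplicity 2.
Eigenvector v = (2,1); generalized eigenvector w with (A-λI)w=v is (-1,0).
General solution: e^(t)[C_1·v + C_2·(t·v + w)].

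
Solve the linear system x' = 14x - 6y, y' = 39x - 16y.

Coefficient matrix A = [[14, -6], [39, -16]].
Characteristic polynomial det(A - λI) = λ^2 + 2λ + 10 = 0.
Eigenvalues λ = -1 ± 3i (complex conjugate pair).
For λ=-1+3i: an eigenvector is (1,3) - i(-1,-2) = (1 + i, 3 + 2i).
A real fundamental pair from Re and Im of e^((-1+3i)t)v: X_1 = e^(-t)(cos(3t)·(1,3) + sin(3t)·(-1,-2)), X_2 = e^(-t)(sin(3t)·(1,3) - cos(3t)·(-1,-2)).
General solution: C_1X_1 + C_2X_2.

x(t) = -C_1e^(-t)sin(3t) + C_1e^(-t)cos(3t) + C_2e^(-t)sin(3t) + C_2e^(-t)cos(3t), y(t) = -2C_1e^(-t)sin(3t) + 3C_1e^(-t)cos(3t) + 3C_2e^(-t)sin(3t) + 2C_2e^(-t)cos(3t)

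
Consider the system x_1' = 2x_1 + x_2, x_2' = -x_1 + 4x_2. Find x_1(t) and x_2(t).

x_1(t) = -c_1e^(3t) - c_2te^(3t) + c_2e^(3t), x_2(t) = -c_1e^(3t) - c_2te^(3t)

Coefficient matrix A = [[2, 1], [-1, 4]].
Characteristic polynomial det(A - λI) = λ^2 - 6λ + 9 = 0.
Single eigenvalue λ = 3 with algebraic multiplicity 2.
Eigenvector v = (-1,-1); generalized eigenvector w with (A-λI)w=v is (1,0).
General solution: e^(3t)[c_1·v + c_2·(t·v + w)].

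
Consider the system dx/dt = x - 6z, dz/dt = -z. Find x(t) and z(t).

x(t) = -K_1e^(t) + 3K_2e^(-t), z(t) = K_2e^(-t)

Coefficient matrix A = [[1, -6], [0, -1]].
Characteristic polynomial det(A - λI) = λ^2 - 1 = 0.
Eigenvalues λ = 1, -1.
For λ=1: (A-λI) row 1 is [0, -6], so an eigenvector is (-1, 0).
For λ=-1: (A-λI) row 1 is [2, -6], so an eigenvector is (3, 1).
General solution: K_1e^(t)(-1,0) + K_2e^(-t)(3,1).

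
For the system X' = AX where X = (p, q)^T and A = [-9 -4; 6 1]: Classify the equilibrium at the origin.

A = [[-9,-4],[6,1]]; det(A-λI) = λ^2 + 8λ + 15.
λ = -3, -5: both negative.

stable node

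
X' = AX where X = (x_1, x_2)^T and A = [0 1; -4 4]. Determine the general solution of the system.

Coefficient matrix A = [[0, 1], [-4, 4]].
Characteristic polynomial det(A - λI) = λ^2 - 4λ + 4 = 0.
Single eigenvalue λ = 2 with algebraic multiplicity 2.
Eigenvector v = (1,2); generalized eigenvector w with (A-λI)w=v is (0,1).
General solution: e^(2t)[c_1·v + c_2·(t·v + w)].

x_1(t) = c_1e^(2t) + c_2te^(2t), x_2(t) = 2c_1e^(2t) + 2c_2te^(2t) + c_2e^(2t)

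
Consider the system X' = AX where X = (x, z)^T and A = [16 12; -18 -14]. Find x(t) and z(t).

x(t) = K_1e^(4t) + 2K_2e^(-2t), z(t) = -K_1e^(4t) - 3K_2e^(-2t)

Coefficient matrix A = [[16, 12], [-18, -14]].
Characteristic polynomial det(A - λI) = λ^2 - 2λ - 8 = 0.
Eigenvalues λ = 4, -2.
For λ=4: (A-λI) row 1 is [12, 12], so an eigenvector is (1, -1).
For λ=-2: (A-λI) row 1 is [18, 12], so an eigenvector is (2, -3).
General solution: K_1e^(4t)(1,-1) + K_2e^(-2t)(2,-3).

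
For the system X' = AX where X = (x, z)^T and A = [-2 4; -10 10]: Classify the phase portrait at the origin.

unstable spiral

A = [[-2,4],[-10,10]]; det(A-λI) = λ^2 - 8λ + 20.
λ = 4 ± 2i: positive real part.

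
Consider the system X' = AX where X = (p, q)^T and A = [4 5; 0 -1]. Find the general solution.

Coefficient matrix A = [[4, 5], [0, -1]].
Characteristic polynomial det(A - λI) = λ^2 - 3λ - 4 = 0.
Eigenvalues λ = 4, -1.
For λ=4: (A-λI) row 1 is [0, 5], so an eigenvector is (-1, 0).
For λ=-1: (A-λI) row 1 is [5, 5], so an eigenvector is (-1, 1).
General solution: K_1e^(4t)(-1,0) + K_2e^(-t)(-1,1).

p(t) = -K_1e^(4t) - K_2e^(-t), q(t) = K_2e^(-t)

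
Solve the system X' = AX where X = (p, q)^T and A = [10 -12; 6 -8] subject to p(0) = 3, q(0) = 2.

Coefficient matrix A = [[10, -12], [6, -8]].
Characteristic polynomial det(A - λI) = λ^2 - 2λ - 8 = 0.
Eigenvalues λ = 4, -2.
For λ=4: (A-λI) row 1 is [6, -12], so an eigenvector is (2, 1).
For λ=-2: (A-λI) row 1 is [12, -12], so an eigenvector is (-1, -1).
General solution: K_1e^(4t)(2,1) + K_2e^(-2t)(-1,-1).
Applying p(0)=3, q(0)=2 gives K_1=1, K_2=-1.

p(t) = 2e^(4t) + e^(-2t), q(t) = e^(4t) + e^(-2t)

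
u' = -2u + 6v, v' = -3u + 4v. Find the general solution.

u(t) = c_1e^(t)sin(3t) - c_1e^(t)cos(3t) - c_2e^(t)sin(3t) - c_2e^(t)cos(3t), v(t) = c_1e^(t)sin(3t) - c_2e^(t)cos(3t)

Coefficient matrix A = [[-2, 6], [-3, 4]].
Characteristic polynomial det(A - λI) = λ^2 - 2λ + 10 = 0.
Eigenvalues λ = 1 ± 3i (complex conjugate pair).
For λ=1+3i: an eigenvector is (-1,0) - i(1,1) = (-1 - i, 0 - i).
A real fundamental pair from Re and Im of e^((1+3i)t)v: X_1 = e^(t)(cos(3t)·(-1,0) + sin(3t)·(1,1)), X_2 = e^(t)(sin(3t)·(-1,0) - cos(3t)·(1,1)).
General solution: c_1X_1 + c_2X_2.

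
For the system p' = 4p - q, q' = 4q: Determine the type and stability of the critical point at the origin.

A = [[4,-1],[0,4]]; det(A-λI) = λ^2 - 8λ + 16.
repeated λ = 4 with a single eigenvector.

unstable improper node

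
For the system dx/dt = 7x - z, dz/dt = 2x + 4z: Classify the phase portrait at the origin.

unstable node

A = [[7,-1],[2,4]]; det(A-λI) = λ^2 - 11λ + 30.
λ = 6, 5: both positive.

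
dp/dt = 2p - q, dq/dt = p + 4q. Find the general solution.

p(t) = K_1e^(3t) + K_2te^(3t) - K_2e^(3t), q(t) = -K_1e^(3t) - K_2te^(3t)

Coefficient matrix A = [[2, -1], [1, 4]].
Characteristic polynomial det(A - λI) = λ^2 - 6λ + 9 = 0.
Single eigenvalue λ = 3 with algebraic multiplicity 2.
Eigenvector v = (1,-1); generalized eigenvector w with (A-λI)w=v is (-1,0).
General solution: e^(3t)[K_1·v + K_2·(t·v + w)].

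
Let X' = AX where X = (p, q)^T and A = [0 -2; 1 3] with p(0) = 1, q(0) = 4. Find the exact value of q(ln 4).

A = [[0,-2],[1,3]]; eigenvalues λ = 1, 2.
Eigenvectors: (2,-1) for λ=1, (1,-1) for λ=2.
From the initial condition, c_1 = 5, c_2 = -9.
q(ln 4) = (5)(4^1)(-1) + (-9)(4^2)(-1) = 124.

124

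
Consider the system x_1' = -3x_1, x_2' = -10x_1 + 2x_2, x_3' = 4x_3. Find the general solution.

x_1(t) = K_1e^(-3t), x_2(t) = 2K_1e^(-3t) + K_2e^(2t), x_3(t) = K_3e^(4t)

Coefficient matrix A = [[-3, 0, 0], [-10, 2, 0], [0, 0, 4]].
det(A - λI) = 0 gives eigenvalues λ = -3, 2, 4.
For λ=-3: eigenvector (1,2,0).
For λ=2: eigenvector (0,1,0).
For λ=4: eigenvector (0,0,1).
General solution: K_1e^(-3t)(1,2,0) + K_2e^(2t)(0,1,0) + K_3e^(4t)(0,0,1).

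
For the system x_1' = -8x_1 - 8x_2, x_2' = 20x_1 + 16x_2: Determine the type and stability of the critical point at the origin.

unstable spiral

A = [[-8,-8],[20,16]]; det(A-λI) = λ^2 - 8λ + 32.
λ = 4 ± 4i: positive real part.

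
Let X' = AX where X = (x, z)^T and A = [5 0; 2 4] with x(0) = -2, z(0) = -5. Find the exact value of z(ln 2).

-144

A = [[5,0],[2,4]]; eigenvalues λ = 5, 4.
Eigenvectors: (-1,-2) for λ=5, (0,1) for λ=4.
From the initial condition, c_1 = 2, c_2 = -1.
z(ln 2) = (2)(2^5)(-2) + (-1)(2^4)(1) = -144.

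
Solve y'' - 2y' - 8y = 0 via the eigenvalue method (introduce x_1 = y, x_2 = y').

y(t) = K_1e^(4t) + K_2e^(-2t)

Let x_1 = y, x_2 = y'. Then x_1' = x_2 and x_2' = 8x_1 + 2x_2.
A = [[0,1],[8,2]]; det(A-λI) = λ^2 - 2λ - 8.
Eigenvalues λ = 4, -2 with eigenvectors (1,4), (1,-2).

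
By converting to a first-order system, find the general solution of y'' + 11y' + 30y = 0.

Let x_1 = y, x_2 = y'. Then x_1' = x_2 and x_2' = -30x_1 - 11x_2.
A = [[0,1],[-30,-11]]; det(A-λI) = λ^2 + 11λ + 30.
Eigenvalues λ = -5, -6 with eigenvectors (1,-5), (1,-6).

y(t) = C_1e^(-5t) + C_2e^(-6t)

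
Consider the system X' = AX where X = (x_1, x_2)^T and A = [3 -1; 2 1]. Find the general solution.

Coefficient matrix A = [[3, -1], [2, 1]].
Characteristic polynomial det(A - λI) = λ^2 - 4λ + 5 = 0.
Eigenvalues λ = 2 ± i (complex conjugate pair).
For λ=2+i: an eigenvector is (0,-1) - i(1,1) = (0 - i, -1 - i).
A real fundamental pair from Re and Im of e^((2+i)t)v: X_1 = e^(2t)(cos(t)·(0,-1) + sin(t)·(1,1)), X_2 = e^(2t)(sin(t)·(0,-1) - cos(t)·(1,1)).
General solution: K_1X_1 + K_2X_2.

x_1(t) = K_1e^(2t)sin(t) - K_2e^(2t)cos(t), x_2(t) = K_1e^(2t)sin(t) - K_1e^(2t)cos(t) - K_2e^(2t)sin(t) - K_2e^(2t)cos(t)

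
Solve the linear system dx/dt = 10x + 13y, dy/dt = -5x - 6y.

x(t) = 3C_1e^(2t)sin(t) + 2C_1e^(2t)cos(t) + 2C_2e^(2t)sin(t) - 3C_2e^(2t)cos(t), y(t) = -2C_1e^(2t)sin(t) - C_1e^(2t)cos(t) - C_2e^(2t)sin(t) + 2C_2e^(2t)cos(t)

Coefficient matrix A = [[10, 13], [-5, -6]].
Characteristic polynomial det(A - λI) = λ^2 - 4λ + 5 = 0.
Eigenvalues λ = 2 ± i (complex conjugate pair).
For λ=2+i: an eigenvector is (2,-1) - i(3,-2) = (2 - 3i, -1 + 2i).
A real fundamental pair from Re and Im of e^((2+i)t)v: X_1 = e^(2t)(cos(t)·(2,-1) + sin(t)·(3,-2)), X_2 = e^(2t)(sin(t)·(2,-1) - cos(t)·(3,-2)).
General solution: C_1X_1 + C_2X_2.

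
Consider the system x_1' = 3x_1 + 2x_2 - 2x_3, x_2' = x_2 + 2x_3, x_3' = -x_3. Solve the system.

x_1(t) = C_1e^(3t) - C_2e^(t) + C_3e^(-t), x_2(t) = C_2e^(t) - C_3e^(-t), x_3(t) = C_3e^(-t)

Coefficient matrix A = [[3, 2, -2], [0, 1, 2], [0, 0, -1]].
det(A - λI) = 0 gives eigenvalues λ = 3, 1, -1.
For λ=3: eigenvector (1,0,0).
For λ=1: eigenvector (-1,1,0).
For λ=-1: eigenvector (1,-1,1).
General solution: C_1e^(3t)(1,0,0) + C_2e^(t)(-1,1,0) + C_3e^(-t)(1,-1,1).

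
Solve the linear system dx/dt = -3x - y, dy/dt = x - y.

Coefficient matrix A = [[-3, -1], [1, -1]].
Characteristic polynomial det(A - λI) = λ^2 + 4λ + 4 = 0.
Single eigenvalue λ = -2 with algebraic multiplicity 2.
Eigenvector v = (1,-1); generalized eigenvector w with (A-λI)w=v is (-2,1).
General solution: e^(-2t)[C_1·v + C_2·(t·v + w)].

x(t) = C_1e^(-2t) + C_2te^(-2t) - 2C_2e^(-2t), y(t) = -C_1e^(-2t) - C_2te^(-2t) + C_2e^(-2t)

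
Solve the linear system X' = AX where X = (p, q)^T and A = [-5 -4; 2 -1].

p(t) = -C_1e^(-3t)sin(2t) - C_1e^(-3t)cos(2t) - C_2e^(-3t)sin(2t) + C_2e^(-3t)cos(2t), q(t) = C_1e^(-3t)cos(2t) + C_2e^(-3t)sin(2t)

Coefficient matrix A = [[-5, -4], [2, -1]].
Characteristic polynomial det(A - λI) = λ^2 + 6λ + 13 = 0.
Eigenvalues λ = -3 ± 2i (complex conjugate pair).
For λ=-3+2i: an eigenvector is (-1,1) - i(-1,0) = (-1 + i, 1).
A real fundamental pair from Re and Im of e^((-3+2i)t)v: X_1 = e^(-3t)(cos(2t)·(-1,1) + sin(2t)·(-1,0)), X_2 = e^(-3t)(sin(2t)·(-1,1) - cos(2t)·(-1,0)).
General solution: C_1X_1 + C_2X_2.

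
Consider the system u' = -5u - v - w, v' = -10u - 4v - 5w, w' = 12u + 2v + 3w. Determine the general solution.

u(t) = c_1e^(-3t) + c_3e^(-4t), v(t) = c_2e^(t) + c_3e^(-4t), w(t) = -2c_1e^(-3t) - c_2e^(t) - 2c_3e^(-4t)

Coefficient matrix A = [[-5, -1, -1], [-10, -4, -5], [12, 2, 3]].
det(A - λI) = 0 gives eigenvalues λ = -3, 1, -4.
For λ=-3: eigenvector (1,0,-2).
For λ=1: eigenvector (0,1,-1).
For λ=-4: eigenvector (1,1,-2).
General solution: c_1e^(-3t)(1,0,-2) + c_2e^(t)(0,1,-1) + c_3e^(-4t)(1,1,-2).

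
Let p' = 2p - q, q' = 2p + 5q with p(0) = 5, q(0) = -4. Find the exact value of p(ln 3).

A = [[2,-1],[2,5]]; eigenvalues λ = 4, 3.
Eigenvectors: (1,-2) for λ=4, (-1,1) for λ=3.
From the initial condition, c_1 = -1, c_2 = -6.
p(ln 3) = (-1)(3^4)(1) + (-6)(3^3)(-1) = 81.

81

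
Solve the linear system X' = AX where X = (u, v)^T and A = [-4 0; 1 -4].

Coefficient matrix A = [[-4, 0], [1, -4]].
Characteristic polynomial det(A - λI) = λ^2 + 8λ + 16 = 0.
Single eigenvalue λ = -4 with algebraic multiplicity 2.
Eigenvector v = (0,1); generalized eigenvector w with (A-λI)w=v is (1,-1).
General solution: e^(-4t)[c_1·v + c_2·(t·v + w)].

u(t) = c_2e^(-4t), v(t) = c_1e^(-4t) + c_2te^(-4t) - c_2e^(-4t)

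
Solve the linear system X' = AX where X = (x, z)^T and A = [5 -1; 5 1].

x(t) = -C_1e^(3t)sin(t) + C_2e^(3t)cos(t), z(t) = -2C_1e^(3t)sin(t) + C_1e^(3t)cos(t) + C_2e^(3t)sin(t) + 2C_2e^(3t)cos(t)

Coefficient matrix A = [[5, -1], [5, 1]].
Characteristic polynomial det(A - λI) = λ^2 - 6λ + 10 = 0.
Eigenvalues λ = 3 ± i (complex conjugate pair).
For λ=3+i: an eigenvector is (0,1) - i(-1,-2) = (0 + i, 1 + 2i).
A real fundamental pair from Re and Im of e^((3+i)t)v: X_1 = e^(3t)(cos(t)·(0,1) + sin(t)·(-1,-2)), X_2 = e^(3t)(sin(t)·(0,1) - cos(t)·(-1,-2)).
General solution: C_1X_1 + C_2X_2.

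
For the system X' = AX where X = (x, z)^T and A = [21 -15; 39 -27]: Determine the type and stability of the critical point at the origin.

stable spiral

A = [[21,-15],[39,-27]]; det(A-λI) = λ^2 + 6λ + 18.
λ = -3 ± 3i: negative real part.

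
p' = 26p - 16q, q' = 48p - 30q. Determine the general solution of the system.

p(t) = 2K_1e^(2t) + K_2e^(-6t), q(t) = 3K_1e^(2t) + 2K_2e^(-6t)

Coefficient matrix A = [[26, -16], [48, -30]].
Characteristic polynomial det(A - λI) = λ^2 + 4λ - 12 = 0.
Eigenvalues λ = 2, -6.
For λ=2: (A-λI) row 1 is [24, -16], so an eigenvector is (2, 3).
For λ=-6: (A-λI) row 1 is [32, -16], so an eigenvector is (1, 2).
General solution: K_1e^(2t)(2,3) + K_2e^(-6t)(1,2).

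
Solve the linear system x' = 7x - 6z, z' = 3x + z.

x(t) = C_1e^(4t)sin(3t) - C_1e^(4t)cos(3t) - C_2e^(4t)sin(3t) - C_2e^(4t)cos(3t), z(t) = -C_1e^(4t)cos(3t) - C_2e^(4t)sin(3t)

Coefficient matrix A = [[7, -6], [3, 1]].
Characteristic polynomial det(A - λI) = λ^2 - 8λ + 25 = 0.
Eigenvalues λ = 4 ± 3i (complex conjugate pair).
For λ=4+3i: an eigenvector is (-1,-1) - i(1,0) = (-1 - i, -1).
A real fundamental pair from Re and Im of e^((4+3i)t)v: X_1 = e^(4t)(cos(3t)·(-1,-1) + sin(3t)·(1,0)), X_2 = e^(4t)(sin(3t)·(-1,-1) - cos(3t)·(1,0)).
General solution: C_1X_1 + C_2X_2.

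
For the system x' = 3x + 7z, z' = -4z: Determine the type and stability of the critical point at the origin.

A = [[3,7],[0,-4]]; det(A-λI) = λ^2 + λ - 12.
λ = 3, -4: opposite signs.

saddle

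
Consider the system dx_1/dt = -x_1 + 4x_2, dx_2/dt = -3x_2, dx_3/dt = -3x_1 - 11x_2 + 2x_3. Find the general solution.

Coefficient matrix A = [[-1, 4, 0], [0, -3, 0], [-3, -11, 2]].
det(A - λI) = 0 gives eigenvalues λ = -1, -3, 2.
For λ=-1: eigenvector (1,0,1).
For λ=-3: eigenvector (-2,1,1).
For λ=2: eigenvector (0,0,1).
General solution: c_1e^(-t)(1,0,1) + c_2e^(-3t)(-2,1,1) + c_3e^(2t)(0,0,1).

x_1(t) = c_1e^(-t) - 2c_2e^(-3t), x_2(t) = c_2e^(-3t), x_3(t) = c_1e^(-t) + c_2e^(-3t) + c_3e^(2t)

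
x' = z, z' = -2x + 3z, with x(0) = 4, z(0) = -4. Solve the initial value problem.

Coefficient matrix A = [[0, 1], [-2, 3]].
Characteristic polynomial det(A - λI) = λ^2 - 3λ + 2 = 0.
Eigenvalues λ = 2, 1.
For λ=2: (A-λI) row 1 is [-2, 1], so an eigenvector is (1, 2).
For λ=1: (A-λI) row 1 is [-1, 1], so an eigenvector is (-1, -1).
General solution: C_1e^(2t)(1,2) + C_2e^(t)(-1,-1).
Applying x(0)=4, z(0)=-4 gives C_1=-8, C_2=-12.

x(t) = -8e^(2t) + 12e^(t), z(t) = -16e^(2t) + 12e^(t)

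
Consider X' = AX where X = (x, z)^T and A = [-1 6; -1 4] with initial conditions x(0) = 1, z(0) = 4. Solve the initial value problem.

Coefficient matrix A = [[-1, 6], [-1, 4]].
Characteristic polynomial det(A - λI) = λ^2 - 3λ + 2 = 0.
Eigenvalues λ = 1, 2.
For λ=1: (A-λI) row 1 is [-2, 6], so an eigenvector is (3, 1).
For λ=2: (A-λI) row 1 is [-3, 6], so an eigenvector is (-2, -1).
General solution: C_1e^(t)(3,1) + C_2e^(2t)(-2,-1).
Applying x(0)=1, z(0)=4 gives C_1=-7, C_2=-11.

x(t) = 22e^(2t) - 21e^(t), z(t) = 11e^(2t) - 7e^(t)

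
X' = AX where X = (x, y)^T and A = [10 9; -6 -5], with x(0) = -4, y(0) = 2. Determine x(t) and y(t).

x(t) = -6e^(4t) + 2e^(t), y(t) = 4e^(4t) - 2e^(t)

Coefficient matrix A = [[10, 9], [-6, -5]].
Characteristic polynomial det(A - λI) = λ^2 - 5λ + 4 = 0.
Eigenvalues λ = 1, 4.
For λ=1: (A-λI) row 1 is [9, 9], so an eigenvector is (-1, 1).
For λ=4: (A-λI) row 1 is [6, 9], so an eigenvector is (-3, 2).
General solution: K_1e^(t)(-1,1) + K_2e^(4t)(-3,2).
Applying x(0)=-4, y(0)=2 gives K_1=-2, K_2=2.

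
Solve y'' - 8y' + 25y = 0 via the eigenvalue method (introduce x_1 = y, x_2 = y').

y(t) = K_1e^(4t)cos(3t) + K_2e^(4t)sin(3t)

Let x_1 = y, x_2 = y'. Then x_1' = x_2 and x_2' = -25x_1 + 8x_2.
A = [[0,1],[-25,8]]; det(A-λI) = λ^2 - 8λ + 25.
Eigenvalues λ = 4 ± 3i.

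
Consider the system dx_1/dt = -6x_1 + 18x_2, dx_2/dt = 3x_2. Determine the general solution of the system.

Coefficient matrix A = [[-6, 18], [0, 3]].
Characteristic polynomial det(A - λI) = λ^2 + 3λ - 18 = 0.
Eigenvalues λ = -6, 3.
For λ=-6: (A-λI) row 1 is [0, 18], so an eigenvector is (1, 0).
For λ=3: (A-λI) row 1 is [-9, 18], so an eigenvector is (2, 1).
General solution: c_1e^(-6t)(1,0) + c_2e^(3t)(2,1).

x_1(t) = c_1e^(-6t) + 2c_2e^(3t), x_2(t) = c_2e^(3t)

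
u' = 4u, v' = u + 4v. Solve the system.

u(t) = C_2e^(4t), v(t) = C_1e^(4t) + C_2te^(4t) - 3C_2e^(4t)

Coefficient matrix A = [[4, 0], [1, 4]].
Characteristic polynomial det(A - λI) = λ^2 - 8λ + 16 = 0.
Single eigenvalue λ = 4 with algebraic multiplicity 2.
Eigenvector v = (0,1); generalized eigenvector w with (A-λI)w=v is (1,-3).
General solution: e^(4t)[C_1·v + C_2·(t·v + w)].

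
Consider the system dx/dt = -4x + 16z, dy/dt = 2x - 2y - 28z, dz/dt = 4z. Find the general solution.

Coefficient matrix A = [[-4, 0, 16], [2, -2, -28], [0, 0, 4]].
det(A - λI) = 0 gives eigenvalues λ = -4, 4, -2.
For λ=-4: eigenvector (1,-1,0).
For λ=4: eigenvector (2,-4,1).
For λ=-2: eigenvector (0,1,0).
General solution: c_1e^(-4t)(1,-1,0) + c_2e^(4t)(2,-4,1) + c_3e^(-2t)(0,1,0).

x(t) = c_1e^(-4t) + 2c_2e^(4t), y(t) = -c_1e^(-4t) - 4c_2e^(4t) + c_3e^(-2t), z(t) = c_2e^(4t)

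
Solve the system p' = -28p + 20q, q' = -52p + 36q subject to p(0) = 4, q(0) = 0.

Coefficient matrix A = [[-28, 20], [-52, 36]].
Characteristic polynomial det(A - λI) = λ^2 - 8λ + 32 = 0.
Eigenvalues λ = 4 ± 4i (complex conjugate pair).
For λ=4+4i: an eigenvector is (2,3) - i(-1,-2) = (2 + i, 3 + 2i).
A real fundamental pair from Re and Im of e^((4+4i)t)v: X_1 = e^(4t)(cos(4t)·(2,3) + sin(4t)·(-1,-2)), X_2 = e^(4t)(sin(4t)·(2,3) - cos(4t)·(-1,-2)).
General solution: C_1X_1 + C_2X_2.
Applying p(0)=4, q(0)=0 gives C_1=8, C_2=-12.

p(t) = -32e^(4t)sin(4t) + 4e^(4t)cos(4t), q(t) = -52e^(4t)sin(4t)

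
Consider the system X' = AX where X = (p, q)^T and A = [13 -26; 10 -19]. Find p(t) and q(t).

Coefficient matrix A = [[13, -26], [10, -19]].
Characteristic polynomial det(A - λI) = λ^2 + 6λ + 13 = 0.
Eigenvalues λ = -3 ± 2i (complex conjugate pair).
For λ=-3+2i: an eigenvector is (3,2) - i(-2,-1) = (3 + 2i, 2 + i).
A real fundamental pair from Re and Im of e^((-3+2i)t)v: X_1 = e^(-3t)(cos(2t)·(3,2) + sin(2t)·(-2,-1)), X_2 = e^(-3t)(sin(2t)·(3,2) - cos(2t)·(-2,-1)).
General solution: c_1X_1 + c_2X_2.

p(t) = -2c_1e^(-3t)sin(2t) + 3c_1e^(-3t)cos(2t) + 3c_2e^(-3t)sin(2t) + 2c_2e^(-3t)cos(2t), q(t) = -c_1e^(-3t)sin(2t) + 2c_1e^(-3t)cos(2t) + 2c_2e^(-3t)sin(2t) + c_2e^(-3t)cos(2t)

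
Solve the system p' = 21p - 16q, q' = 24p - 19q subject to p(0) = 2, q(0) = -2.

Coefficient matrix A = [[21, -16], [24, -19]].
Characteristic polynomial det(A - λI) = λ^2 - 2λ - 15 = 0.
Eigenvalues λ = -3, 5.
For λ=-3: (A-λI) row 1 is [24, -16], so an eigenvector is (-2, -3).
For λ=5: (A-λI) row 1 is [16, -16], so an eigenvector is (-1, -1).
General solution: C_1e^(-3t)(-2,-3) + C_2e^(5t)(-1,-1).
Applying p(0)=2, q(0)=-2 gives C_1=4, C_2=-10.

p(t) = 10e^(5t) - 8e^(-3t), q(t) = 10e^(5t) - 12e^(-3t)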